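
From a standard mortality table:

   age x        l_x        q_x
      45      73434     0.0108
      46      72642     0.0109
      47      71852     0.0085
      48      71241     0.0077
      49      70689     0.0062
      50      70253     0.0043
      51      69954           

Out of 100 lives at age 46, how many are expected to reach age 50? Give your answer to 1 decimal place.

The relevant probability is 70253/72642 = 0.967113.
Expected number = 100 × 0.967113 = 96.7.

96.7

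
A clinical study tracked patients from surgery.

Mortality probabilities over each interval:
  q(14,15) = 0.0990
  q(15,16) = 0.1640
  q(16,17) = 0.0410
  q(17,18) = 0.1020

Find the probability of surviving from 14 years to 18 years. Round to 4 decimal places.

Survival from 14 to 18 is the product of surviving each interval: (1 − 0.0990) × (1 − 0.1640) × (1 − 0.0410) × (1 − 0.1020).
= 0.9010 × 0.8360 × 0.9590 × 0.8980 = 0.648673.

0.6487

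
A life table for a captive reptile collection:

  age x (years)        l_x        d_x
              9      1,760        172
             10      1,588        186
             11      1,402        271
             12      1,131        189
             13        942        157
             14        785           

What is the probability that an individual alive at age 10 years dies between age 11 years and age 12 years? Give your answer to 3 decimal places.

0.171

This is the probability of reaching 11 but not 12, conditional on being alive at 10: (l_11 − l_12) / l_10.
= (1,402 − 1,131) / 1,588 = 271 / 1,588 = 0.170655.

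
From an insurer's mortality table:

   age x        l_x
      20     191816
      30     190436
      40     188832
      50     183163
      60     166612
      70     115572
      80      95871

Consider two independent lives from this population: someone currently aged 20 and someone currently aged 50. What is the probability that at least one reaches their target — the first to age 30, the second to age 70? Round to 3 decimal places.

p₁ = l_30/l_20 = 190436/191816 = 0.992806; p₂ = l_70/l_50 = 115572/183163 = 0.630979.
P(at least one) = 1 − (1−p₁)(1−p₂) = 1 − 0.007194 × 0.369021 = 0.997345.

0.997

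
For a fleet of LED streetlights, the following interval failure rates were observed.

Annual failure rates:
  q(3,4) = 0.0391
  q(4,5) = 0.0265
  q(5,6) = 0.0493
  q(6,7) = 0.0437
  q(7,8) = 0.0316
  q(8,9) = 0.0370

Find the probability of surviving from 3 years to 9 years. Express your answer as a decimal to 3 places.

P(survive 3→9) = (1 − 0.0391) × (1 − 0.0265) × (1 − 0.0493) × (1 − 0.0437) × (1 − 0.0316) × (1 − 0.0370).
= 0.9609 × 0.9735 × 0.9507 × 0.9563 × 0.9684 × 0.9630 = 0.793109.

0.793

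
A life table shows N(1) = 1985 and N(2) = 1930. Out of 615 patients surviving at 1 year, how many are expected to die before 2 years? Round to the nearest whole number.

17

The relevant probability is 1 − 1930/1985 = 0.027708.
Expected number = 615 × 0.027708 = 17.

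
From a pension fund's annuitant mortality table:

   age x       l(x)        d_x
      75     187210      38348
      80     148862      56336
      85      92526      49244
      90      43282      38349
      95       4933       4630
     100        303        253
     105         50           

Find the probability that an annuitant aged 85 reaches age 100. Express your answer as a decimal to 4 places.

The conditional survival probability is l(100)/l(85) = 303/92526 = 0.003275.

0.0033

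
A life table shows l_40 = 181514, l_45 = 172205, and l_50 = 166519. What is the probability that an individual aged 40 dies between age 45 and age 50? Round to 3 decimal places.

This is the probability of reaching 45 but not 50, conditional on being alive at 40: (l_45 − l_50) / l_40.
= (172205 − 166519) / 181514 = 5686 / 181514 = 0.031325.

0.031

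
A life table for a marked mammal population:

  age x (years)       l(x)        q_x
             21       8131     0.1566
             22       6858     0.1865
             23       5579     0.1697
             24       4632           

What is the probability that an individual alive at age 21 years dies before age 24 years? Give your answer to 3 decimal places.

0.430

P(die before 24 | alive at 21) = 1 − l(24)/l(21) = 1 − 4632/8131 = (3499)/8131 = 0.430328.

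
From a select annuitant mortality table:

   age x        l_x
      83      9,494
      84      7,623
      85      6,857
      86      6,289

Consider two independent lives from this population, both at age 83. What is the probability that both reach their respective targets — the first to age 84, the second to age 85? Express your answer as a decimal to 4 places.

p₁ = l_84/l_83 = 7,623/9,494 = 0.802928; p₂ = l_85/l_83 = 6,857/9,494 = 0.722246.
P(both) = p₁ × p₂ = 0.802928 × 0.722246 = 0.579912.

0.5799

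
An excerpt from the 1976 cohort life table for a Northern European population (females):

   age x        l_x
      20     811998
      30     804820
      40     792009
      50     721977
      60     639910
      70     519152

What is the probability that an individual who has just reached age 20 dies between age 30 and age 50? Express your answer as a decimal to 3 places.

We want 10|20q20 = (l_30 − l_50)/l_20.
This is the probability of reaching 30 but not 50, conditional on being alive at 20: (l_30 − l_50) / l_20.
= (804820 − 721977) / 811998 = 82843 / 811998 = 0.102024.

0.102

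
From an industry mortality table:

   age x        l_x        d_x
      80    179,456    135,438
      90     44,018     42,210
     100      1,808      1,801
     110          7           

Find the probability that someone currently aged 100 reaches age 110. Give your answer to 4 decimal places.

We want 10p100 = l_110/l_100.
The conditional survival probability is l_110/l_100 = 7/1,808 = 0.003872.

0.0039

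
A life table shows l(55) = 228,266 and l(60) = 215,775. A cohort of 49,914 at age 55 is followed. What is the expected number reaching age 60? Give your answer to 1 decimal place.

The relevant probability is 215,775/228,266 = 0.945279.
Expected number = 49,914 × 0.945279 = 47182.6.

47182.6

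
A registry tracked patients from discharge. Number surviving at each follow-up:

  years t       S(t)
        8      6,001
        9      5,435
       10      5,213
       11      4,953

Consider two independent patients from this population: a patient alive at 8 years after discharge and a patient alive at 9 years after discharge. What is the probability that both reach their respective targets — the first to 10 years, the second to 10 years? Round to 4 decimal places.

p₁ = S(10)/S(8) = 5,213/6,001 = 0.868689; p₂ = S(10)/S(9) = 5,213/5,435 = 0.959154.
P(both) = p₁ × p₂ = 0.868689 × 0.959154 = 0.833207.

0.8332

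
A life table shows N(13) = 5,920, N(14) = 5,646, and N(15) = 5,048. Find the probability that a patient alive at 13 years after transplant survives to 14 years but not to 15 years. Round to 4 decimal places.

This is the probability of reaching 14 but not 15, conditional on being alive at 13: (N(14) − N(15)) / N(13).
= (5,646 − 5,048) / 5,920 = 598 / 5,920 = 0.101014.

0.1010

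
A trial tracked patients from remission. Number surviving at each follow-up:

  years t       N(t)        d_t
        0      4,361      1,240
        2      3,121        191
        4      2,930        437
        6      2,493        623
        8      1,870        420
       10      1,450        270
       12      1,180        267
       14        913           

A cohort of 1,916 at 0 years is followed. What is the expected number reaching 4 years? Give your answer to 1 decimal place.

1287.3

The relevant probability is 2,930/4,361 = 0.671864.
Expected number = 1,916 × 0.671864 = 1287.3.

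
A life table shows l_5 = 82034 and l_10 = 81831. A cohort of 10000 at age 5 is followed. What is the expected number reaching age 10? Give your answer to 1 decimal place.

9975.3

The relevant probability is 81831/82034 = 0.997525.
Expected number = 10000 × 0.997525 = 9975.3.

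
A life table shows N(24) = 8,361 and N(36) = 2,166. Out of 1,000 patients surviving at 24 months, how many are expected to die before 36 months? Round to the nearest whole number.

741

The relevant probability is 1 − 2,166/8,361 = 0.740940.
Expected number = 1,000 × 0.740940 = 741.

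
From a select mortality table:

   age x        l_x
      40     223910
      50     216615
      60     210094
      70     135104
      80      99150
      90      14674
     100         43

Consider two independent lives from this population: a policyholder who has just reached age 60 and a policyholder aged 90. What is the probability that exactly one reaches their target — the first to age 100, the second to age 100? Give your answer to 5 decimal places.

p₁ = l_100/l_60 = 43/210094 = 0.000205; p₂ = l_100/l_90 = 43/14674 = 0.002930.
P(exactly one) = p₁(1−p₂) + (1−p₁)p₂ = 0.000204 + 0.002929 = 0.003134.

0.00313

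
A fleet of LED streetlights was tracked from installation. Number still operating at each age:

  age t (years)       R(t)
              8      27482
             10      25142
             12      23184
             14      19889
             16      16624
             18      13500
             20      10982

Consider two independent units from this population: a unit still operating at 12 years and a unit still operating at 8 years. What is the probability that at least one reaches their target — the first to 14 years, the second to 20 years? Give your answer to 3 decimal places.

0.915

p₁ = R(14)/R(12) = 19889/23184 = 0.857876; p₂ = R(20)/R(8) = 10982/27482 = 0.399607.
P(at least one) = 1 − (1−p₁)(1−p₂) = 1 − 0.142124 × 0.600393 = 0.914670.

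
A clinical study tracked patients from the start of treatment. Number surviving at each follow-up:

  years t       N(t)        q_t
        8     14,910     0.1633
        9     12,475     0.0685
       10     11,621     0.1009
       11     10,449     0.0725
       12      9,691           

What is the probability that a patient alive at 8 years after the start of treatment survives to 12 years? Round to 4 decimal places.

0.6500

The conditional survival probability is N(12)/N(8) = 9,691/14,910 = 0.649966.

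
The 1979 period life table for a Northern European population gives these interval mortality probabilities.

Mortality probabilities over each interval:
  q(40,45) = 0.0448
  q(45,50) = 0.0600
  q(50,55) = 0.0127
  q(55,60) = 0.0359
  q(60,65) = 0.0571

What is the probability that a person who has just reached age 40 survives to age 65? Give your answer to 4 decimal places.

0.8059

P(survive 40→65) = (1 − 0.0448) × (1 − 0.0600) × (1 − 0.0127) × (1 − 0.0359) × (1 − 0.0571).
= 0.9552 × 0.9400 × 0.9873 × 0.9641 × 0.9429 = 0.805859.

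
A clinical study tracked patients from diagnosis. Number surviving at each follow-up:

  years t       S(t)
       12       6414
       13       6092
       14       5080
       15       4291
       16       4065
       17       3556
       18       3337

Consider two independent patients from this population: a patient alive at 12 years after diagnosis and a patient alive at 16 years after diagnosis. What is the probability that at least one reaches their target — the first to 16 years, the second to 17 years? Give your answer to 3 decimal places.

p₁ = S(16)/S(12) = 4065/6414 = 0.633770; p₂ = S(17)/S(16) = 3556/4065 = 0.874785.
P(at least one) = 1 − (1−p₁)(1−p₂) = 1 − 0.366230 × 0.125215 = 0.954143.

0.954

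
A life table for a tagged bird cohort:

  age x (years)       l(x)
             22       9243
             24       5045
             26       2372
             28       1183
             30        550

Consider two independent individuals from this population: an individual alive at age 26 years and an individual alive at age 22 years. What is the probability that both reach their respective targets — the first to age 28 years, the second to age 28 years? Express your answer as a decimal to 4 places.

p₁ = l(28)/l(26) = 1183/2372 = 0.498735; p₂ = l(28)/l(22) = 1183/9243 = 0.127989.
P(both) = p₁ × p₂ = 0.498735 × 0.127989 = 0.063833.

0.0638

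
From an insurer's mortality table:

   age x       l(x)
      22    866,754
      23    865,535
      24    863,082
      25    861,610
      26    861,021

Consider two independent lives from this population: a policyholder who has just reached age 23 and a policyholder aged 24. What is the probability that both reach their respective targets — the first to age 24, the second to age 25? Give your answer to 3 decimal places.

0.995

p₁ = l(24)/l(23) = 863,082/865,535 = 0.997166; p₂ = l(25)/l(24) = 861,610/863,082 = 0.998294.
P(both) = p₁ × p₂ = 0.997166 × 0.998294 = 0.995465.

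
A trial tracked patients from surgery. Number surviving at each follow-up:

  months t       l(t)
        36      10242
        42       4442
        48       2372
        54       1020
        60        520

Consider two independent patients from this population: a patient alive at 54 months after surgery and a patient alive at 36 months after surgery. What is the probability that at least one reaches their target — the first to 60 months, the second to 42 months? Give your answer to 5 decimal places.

p₁ = l(60)/l(54) = 520/1020 = 0.509804; p₂ = l(42)/l(36) = 4442/10242 = 0.433704.
P(at least one) = 1 − (1−p₁)(1−p₂) = 1 − 0.490196 × 0.566296 = 0.722404.

0.72240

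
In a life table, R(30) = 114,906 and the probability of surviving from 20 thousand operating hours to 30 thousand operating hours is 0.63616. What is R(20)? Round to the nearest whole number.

180624

R(20) = R(30) / p = 114,906 / 0.63616 = 180624.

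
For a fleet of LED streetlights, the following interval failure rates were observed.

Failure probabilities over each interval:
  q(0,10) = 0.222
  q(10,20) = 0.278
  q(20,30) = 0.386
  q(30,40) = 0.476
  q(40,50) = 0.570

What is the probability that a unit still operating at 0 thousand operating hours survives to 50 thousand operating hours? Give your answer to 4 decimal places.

Survival from 0 to 50 is the product of surviving each interval: (1 − 0.222) × (1 − 0.278) × (1 − 0.386) × (1 − 0.476) × (1 − 0.570).
= 0.778 × 0.722 × 0.614 × 0.524 × 0.430 = 0.077711.

0.0777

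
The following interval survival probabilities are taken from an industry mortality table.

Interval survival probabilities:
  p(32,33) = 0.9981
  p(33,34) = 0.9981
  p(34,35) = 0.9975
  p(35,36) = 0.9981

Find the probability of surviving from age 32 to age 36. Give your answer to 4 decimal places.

0.9918

Survival from 32 to 36 is the product of surviving each interval: 0.9981 × 0.9981 × 0.9975 × 0.9981.
= 0.991825.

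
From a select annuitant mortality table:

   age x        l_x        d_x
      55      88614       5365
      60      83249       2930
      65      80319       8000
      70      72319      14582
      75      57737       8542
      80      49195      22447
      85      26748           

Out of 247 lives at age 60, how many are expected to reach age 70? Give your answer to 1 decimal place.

214.6

The relevant probability is 72319/83249 = 0.868707.
Expected number = 247 × 0.868707 = 214.6.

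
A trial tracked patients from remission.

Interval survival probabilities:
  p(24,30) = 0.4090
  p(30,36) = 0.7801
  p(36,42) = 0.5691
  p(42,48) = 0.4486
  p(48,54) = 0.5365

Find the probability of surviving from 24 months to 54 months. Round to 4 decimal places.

Survival from 24 to 54 is the product of surviving each interval: 0.4090 × 0.7801 × 0.5691 × 0.4486 × 0.5365.
= 0.043701.

0.0437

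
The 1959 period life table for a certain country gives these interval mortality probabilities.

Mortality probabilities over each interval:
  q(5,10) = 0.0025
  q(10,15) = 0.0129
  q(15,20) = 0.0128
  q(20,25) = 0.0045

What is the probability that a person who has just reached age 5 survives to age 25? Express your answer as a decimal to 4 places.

0.9677

Survival from 5 to 25 is the product of surviving each interval: (1 − 0.0025) × (1 − 0.0129) × (1 − 0.0128) × (1 − 0.0045).
= 0.9975 × 0.9871 × 0.9872 × 0.9955 = 0.967655.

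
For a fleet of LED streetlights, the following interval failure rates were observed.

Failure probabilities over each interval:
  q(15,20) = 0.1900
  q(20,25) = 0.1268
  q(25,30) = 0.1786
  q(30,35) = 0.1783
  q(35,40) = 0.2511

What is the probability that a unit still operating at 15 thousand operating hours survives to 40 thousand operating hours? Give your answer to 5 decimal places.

0.35751

Survival from 15 to 40 is the product of surviving each interval: (1 − 0.1900) × (1 − 0.1268) × (1 − 0.1786) × (1 − 0.1783) × (1 − 0.2511).
= 0.8100 × 0.8732 × 0.8214 × 0.8217 × 0.7489 = 0.357512.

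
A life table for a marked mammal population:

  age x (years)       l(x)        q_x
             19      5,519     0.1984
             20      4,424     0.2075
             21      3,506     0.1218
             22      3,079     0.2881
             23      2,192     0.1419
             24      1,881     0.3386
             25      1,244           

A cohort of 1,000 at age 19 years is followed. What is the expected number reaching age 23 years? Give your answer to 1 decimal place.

The relevant probability is 2,192/5,519 = 0.397173.
Expected number = 1,000 × 0.397173 = 397.2.

397.2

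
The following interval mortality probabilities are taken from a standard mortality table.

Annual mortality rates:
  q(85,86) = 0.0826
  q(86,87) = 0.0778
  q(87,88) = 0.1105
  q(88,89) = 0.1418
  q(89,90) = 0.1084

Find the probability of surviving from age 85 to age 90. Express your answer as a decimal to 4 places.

Chaining the interval survival probabilities: (1 − 0.0826) × (1 − 0.0778) × (1 − 0.1105) × (1 − 0.1418) × (1 − 0.1084).
= 0.9174 × 0.9222 × 0.8895 × 0.8582 × 0.8916 = 0.575822.

0.5758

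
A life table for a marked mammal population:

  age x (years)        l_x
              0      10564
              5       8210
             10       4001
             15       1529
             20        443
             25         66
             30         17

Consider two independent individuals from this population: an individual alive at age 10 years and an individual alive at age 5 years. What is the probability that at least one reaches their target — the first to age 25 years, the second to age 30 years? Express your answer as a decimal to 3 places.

p₁ = l_25/l_10 = 66/4001 = 0.016496; p₂ = l_30/l_5 = 17/8210 = 0.002071.
P(at least one) = 1 − (1−p₁)(1−p₂) = 1 − 0.983504 × 0.997929 = 0.018533.

0.019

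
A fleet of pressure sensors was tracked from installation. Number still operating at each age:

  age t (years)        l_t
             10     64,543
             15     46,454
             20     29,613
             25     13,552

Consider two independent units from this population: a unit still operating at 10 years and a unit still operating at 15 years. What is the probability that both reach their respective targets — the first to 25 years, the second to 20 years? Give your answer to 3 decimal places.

0.134

p₁ = l_25/l_10 = 13,552/64,543 = 0.209969; p₂ = l_20/l_15 = 29,613/46,454 = 0.637469.
P(both) = p₁ × p₂ = 0.209969 × 0.637469 = 0.133849.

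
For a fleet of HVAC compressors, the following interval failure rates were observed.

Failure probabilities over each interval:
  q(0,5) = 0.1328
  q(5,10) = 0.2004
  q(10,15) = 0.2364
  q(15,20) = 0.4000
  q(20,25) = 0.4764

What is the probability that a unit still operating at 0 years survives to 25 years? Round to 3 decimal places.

Chaining the interval survival probabilities: (1 − 0.1328) × (1 − 0.2004) × (1 − 0.2364) × (1 − 0.4000) × (1 − 0.4764).
= 0.8672 × 0.7996 × 0.7636 × 0.6000 × 0.5236 = 0.166345.

0.166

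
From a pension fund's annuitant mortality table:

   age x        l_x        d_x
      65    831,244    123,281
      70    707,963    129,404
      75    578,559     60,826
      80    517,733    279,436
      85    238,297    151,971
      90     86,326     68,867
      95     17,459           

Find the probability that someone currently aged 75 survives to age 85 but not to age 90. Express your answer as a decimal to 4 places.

We want 10|5q75 = (l_85 − l_90)/l_75.
This is the probability of reaching 85 but not 90, conditional on being alive at 75: (l_85 − l_90) / l_75.
= (238,297 − 86,326) / 578,559 = 151,971 / 578,559 = 0.262672.

0.2627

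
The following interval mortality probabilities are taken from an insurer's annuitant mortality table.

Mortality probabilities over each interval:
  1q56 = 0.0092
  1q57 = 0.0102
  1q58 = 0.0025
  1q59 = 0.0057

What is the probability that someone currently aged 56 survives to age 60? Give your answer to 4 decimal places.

0.9727

The overall survival probability is (1 − 0.0092) × (1 − 0.0102) × (1 − 0.0025) × (1 − 0.0057).
= 0.9908 × 0.9898 × 0.9975 × 0.9943 = 0.972666.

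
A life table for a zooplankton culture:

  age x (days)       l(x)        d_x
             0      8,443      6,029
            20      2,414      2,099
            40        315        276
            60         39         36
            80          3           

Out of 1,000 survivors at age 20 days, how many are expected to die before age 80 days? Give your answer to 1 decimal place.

The relevant probability is 1 − 3/2,414 = 0.998757.
Expected number = 1,000 × 0.998757 = 998.8.

998.8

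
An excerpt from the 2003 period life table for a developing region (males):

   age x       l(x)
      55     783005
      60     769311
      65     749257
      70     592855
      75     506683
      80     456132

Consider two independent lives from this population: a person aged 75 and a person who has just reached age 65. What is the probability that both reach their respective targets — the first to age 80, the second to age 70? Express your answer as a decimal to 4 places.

p₁ = l(80)/l(75) = 456132/506683 = 0.900232; p₂ = l(70)/l(65) = 592855/749257 = 0.791257.
P(both) = p₁ × p₂ = 0.900232 × 0.791257 = 0.712315.

0.7123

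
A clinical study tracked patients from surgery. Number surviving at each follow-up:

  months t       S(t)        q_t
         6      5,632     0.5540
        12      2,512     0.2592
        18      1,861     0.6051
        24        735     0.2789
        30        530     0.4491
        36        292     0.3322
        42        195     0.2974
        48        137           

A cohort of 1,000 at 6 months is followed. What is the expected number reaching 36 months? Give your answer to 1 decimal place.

The relevant probability is 292/5,632 = 0.051847.
Expected number = 1,000 × 0.051847 = 51.8.

51.8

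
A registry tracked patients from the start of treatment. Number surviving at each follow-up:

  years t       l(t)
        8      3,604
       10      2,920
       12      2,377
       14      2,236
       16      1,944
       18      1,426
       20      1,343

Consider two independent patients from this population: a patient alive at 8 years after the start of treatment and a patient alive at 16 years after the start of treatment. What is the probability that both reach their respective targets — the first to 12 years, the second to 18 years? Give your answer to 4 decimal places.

p₁ = l(12)/l(8) = 2,377/3,604 = 0.659545; p₂ = l(18)/l(16) = 1,426/1,944 = 0.733539.
P(both) = p₁ × p₂ = 0.659545 × 0.733539 = 0.483802.

0.4838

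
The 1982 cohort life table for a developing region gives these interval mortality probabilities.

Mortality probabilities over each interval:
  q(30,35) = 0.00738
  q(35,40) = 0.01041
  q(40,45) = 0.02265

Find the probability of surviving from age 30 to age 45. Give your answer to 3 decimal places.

0.960

Survival from 30 to 45 is the product of surviving each interval: (1 − 0.00738) × (1 − 0.01041) × (1 − 0.02265).
= 0.99262 × 0.98959 × 0.97735 = 0.960038.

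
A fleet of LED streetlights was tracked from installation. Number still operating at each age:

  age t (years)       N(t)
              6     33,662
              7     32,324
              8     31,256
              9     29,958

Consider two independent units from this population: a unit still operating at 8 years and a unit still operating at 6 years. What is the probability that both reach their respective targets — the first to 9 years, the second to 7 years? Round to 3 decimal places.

0.920

p₁ = N(9)/N(8) = 29,958/31,256 = 0.958472; p₂ = N(7)/N(6) = 32,324/33,662 = 0.960252.
P(both) = p₁ × p₂ = 0.958472 × 0.960252 = 0.920375.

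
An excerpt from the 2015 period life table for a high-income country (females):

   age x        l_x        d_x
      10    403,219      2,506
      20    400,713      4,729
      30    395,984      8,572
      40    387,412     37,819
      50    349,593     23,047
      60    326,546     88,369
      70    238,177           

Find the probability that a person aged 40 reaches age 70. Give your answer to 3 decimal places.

0.615

We want 30p40 = l_70/l_40.
The conditional survival probability is l_70/l_40 = 238,177/387,412 = 0.614790.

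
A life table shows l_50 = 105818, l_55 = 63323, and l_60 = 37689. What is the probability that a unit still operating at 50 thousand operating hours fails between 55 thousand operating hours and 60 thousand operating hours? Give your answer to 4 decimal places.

0.2422

This is the probability of reaching 55 but not 60, conditional on being operational at 50: (l_55 − l_60) / l_50.
= (63323 − 37689) / 105818 = 25634 / 105818 = 0.242246.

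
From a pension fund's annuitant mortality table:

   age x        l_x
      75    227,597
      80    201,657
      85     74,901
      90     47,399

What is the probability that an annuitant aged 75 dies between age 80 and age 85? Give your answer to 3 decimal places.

We want 5|5q75 = (l_80 − l_85)/l_75.
This is the probability of reaching 80 but not 85, conditional on being alive at 75: (l_80 − l_85) / l_75.
= (201,657 − 74,901) / 227,597 = 126,756 / 227,597 = 0.556932.

0.557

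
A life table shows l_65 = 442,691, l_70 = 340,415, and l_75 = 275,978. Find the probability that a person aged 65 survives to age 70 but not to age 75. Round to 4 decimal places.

We want 5|5q65 = (l_70 − l_75)/l_65.
This is the probability of reaching 70 but not 75, conditional on being alive at 65: (l_70 − l_75) / l_65.
= (340,415 − 275,978) / 442,691 = 64,437 / 442,691 = 0.145558.

0.1456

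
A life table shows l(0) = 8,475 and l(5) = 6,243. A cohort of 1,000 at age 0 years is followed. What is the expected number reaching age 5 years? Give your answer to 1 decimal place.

736.6

The relevant probability is 6,243/8,475 = 0.736637.
Expected number = 1,000 × 0.736637 = 736.6.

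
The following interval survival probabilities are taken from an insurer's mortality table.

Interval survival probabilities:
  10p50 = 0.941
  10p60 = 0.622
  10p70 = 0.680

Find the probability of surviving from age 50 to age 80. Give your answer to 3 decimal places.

0.398

Chaining the interval survival probabilities: 0.941 × 0.622 × 0.680.
= 0.398005.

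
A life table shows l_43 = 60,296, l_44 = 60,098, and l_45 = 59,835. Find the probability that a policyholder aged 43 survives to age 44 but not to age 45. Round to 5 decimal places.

0.00436

We want 1|1q43 = (l_44 − l_45)/l_43.
This is the probability of reaching 44 but not 45, conditional on being alive at 43: (l_44 − l_45) / l_43.
= (60,098 − 59,835) / 60,296 = 263 / 60,296 = 0.004362.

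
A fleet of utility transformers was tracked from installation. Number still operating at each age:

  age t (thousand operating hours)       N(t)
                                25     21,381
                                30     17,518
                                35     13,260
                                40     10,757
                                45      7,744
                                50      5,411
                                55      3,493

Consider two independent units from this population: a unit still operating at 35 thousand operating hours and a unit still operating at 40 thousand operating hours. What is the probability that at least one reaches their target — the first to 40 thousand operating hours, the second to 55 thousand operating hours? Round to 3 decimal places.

p₁ = N(40)/N(35) = 10,757/13,260 = 0.811237; p₂ = N(55)/N(40) = 3,493/10,757 = 0.324719.
P(at least one) = 1 − (1−p₁)(1−p₂) = 1 − 0.188763 × 0.675281 = 0.872532.

0.873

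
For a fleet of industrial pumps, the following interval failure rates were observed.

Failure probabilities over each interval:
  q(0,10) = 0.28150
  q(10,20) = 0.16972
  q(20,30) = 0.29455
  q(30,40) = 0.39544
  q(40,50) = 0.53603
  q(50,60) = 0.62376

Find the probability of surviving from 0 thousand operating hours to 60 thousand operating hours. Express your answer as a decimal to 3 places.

Chaining the interval survival probabilities: (1 − 0.28150) × (1 − 0.16972) × (1 − 0.29455) × (1 − 0.39544) × (1 − 0.53603) × (1 − 0.62376).
= 0.71850 × 0.83028 × 0.70545 × 0.60456 × 0.46397 × 0.37624 = 0.044413.

0.044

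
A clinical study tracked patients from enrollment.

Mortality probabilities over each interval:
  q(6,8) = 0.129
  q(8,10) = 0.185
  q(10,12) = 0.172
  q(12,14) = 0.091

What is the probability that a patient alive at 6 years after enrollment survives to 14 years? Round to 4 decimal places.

0.5343

Chaining the interval survival probabilities: (1 − 0.129) × (1 − 0.185) × (1 − 0.172) × (1 − 0.091).
= 0.871 × 0.815 × 0.828 × 0.909 = 0.534281.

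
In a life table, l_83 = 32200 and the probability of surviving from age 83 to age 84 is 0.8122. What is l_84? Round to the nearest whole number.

l_84 = l_83 × p = 32200 × 0.8122 = 26153.

26153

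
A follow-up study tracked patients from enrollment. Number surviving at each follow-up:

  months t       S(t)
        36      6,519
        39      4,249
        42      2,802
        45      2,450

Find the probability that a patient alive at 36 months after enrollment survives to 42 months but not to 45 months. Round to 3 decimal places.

This is the probability of reaching 42 but not 45, conditional on being alive at 36: (S(42) − S(45)) / S(36).
= (2,802 − 2,450) / 6,519 = 352 / 6,519 = 0.053996.

0.054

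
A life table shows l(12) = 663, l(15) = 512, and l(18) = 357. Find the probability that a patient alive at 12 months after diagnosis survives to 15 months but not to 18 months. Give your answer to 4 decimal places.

0.2338

This is the probability of reaching 15 but not 18, conditional on being alive at 12: (l(15) − l(18)) / l(12).
= (512 − 357) / 663 = 155 / 663 = 0.233786.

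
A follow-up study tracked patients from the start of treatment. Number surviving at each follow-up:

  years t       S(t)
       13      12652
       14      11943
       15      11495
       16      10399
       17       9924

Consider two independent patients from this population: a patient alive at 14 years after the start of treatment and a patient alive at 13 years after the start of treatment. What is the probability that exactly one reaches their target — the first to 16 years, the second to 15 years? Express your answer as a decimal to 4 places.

p₁ = S(16)/S(14) = 10399/11943 = 0.870719; p₂ = S(15)/S(13) = 11495/12652 = 0.908552.
P(exactly one) = p₁(1−p₂) + (1−p₁)p₂ = 0.079626 + 0.117459 = 0.197084.

0.1971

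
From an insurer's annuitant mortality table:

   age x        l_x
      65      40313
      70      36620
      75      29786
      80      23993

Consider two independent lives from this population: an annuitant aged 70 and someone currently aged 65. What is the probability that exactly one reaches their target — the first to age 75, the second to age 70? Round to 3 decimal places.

p₁ = l_75/l_70 = 29786/36620 = 0.813381; p₂ = l_70/l_65 = 36620/40313 = 0.908392.
P(exactly one) = p₁(1−p₂) + (1−p₁)p₂ = 0.074512 + 0.169523 = 0.244035.

0.244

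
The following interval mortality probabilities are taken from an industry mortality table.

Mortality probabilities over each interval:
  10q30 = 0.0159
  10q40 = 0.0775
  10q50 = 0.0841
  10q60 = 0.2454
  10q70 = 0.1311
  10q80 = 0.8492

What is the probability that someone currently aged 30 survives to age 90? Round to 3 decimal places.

60p30 = (1 − 0.0159) × (1 − 0.0775) × (1 − 0.0841) × (1 − 0.2454) × (1 − 0.1311) × (1 − 0.8492).
= 0.9841 × 0.9225 × 0.9159 × 0.7546 × 0.8689 × 0.1508 = 0.082213.

0.082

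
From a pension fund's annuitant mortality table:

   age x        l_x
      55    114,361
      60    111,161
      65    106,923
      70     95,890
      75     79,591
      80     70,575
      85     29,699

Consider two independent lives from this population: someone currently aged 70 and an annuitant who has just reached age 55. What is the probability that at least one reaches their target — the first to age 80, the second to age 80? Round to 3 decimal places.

0.899

p₁ = l_80/l_70 = 70,575/95,890 = 0.736000; p₂ = l_80/l_55 = 70,575/114,361 = 0.617125.
P(at least one) = 1 − (1−p₁)(1−p₂) = 1 − 0.264000 × 0.382875 = 0.898921.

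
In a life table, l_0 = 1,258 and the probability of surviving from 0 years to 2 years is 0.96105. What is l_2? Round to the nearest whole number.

1209

l_2 = l_0 × p = 1,258 × 0.96105 = 1209.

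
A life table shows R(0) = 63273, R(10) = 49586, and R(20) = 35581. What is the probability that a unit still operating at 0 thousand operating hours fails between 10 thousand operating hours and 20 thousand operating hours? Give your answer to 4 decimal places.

This is the probability of reaching 10 but not 20, conditional on being operational at 0: (R(10) − R(20)) / R(0).
= (49586 − 35581) / 63273 = 14005 / 63273 = 0.221342.

0.2213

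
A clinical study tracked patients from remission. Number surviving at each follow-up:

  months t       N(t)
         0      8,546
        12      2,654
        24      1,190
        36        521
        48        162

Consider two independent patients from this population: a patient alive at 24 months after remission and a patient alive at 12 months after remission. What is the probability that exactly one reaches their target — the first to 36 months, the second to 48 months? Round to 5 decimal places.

0.44541

p₁ = N(36)/N(24) = 521/1,190 = 0.437815; p₂ = N(48)/N(12) = 162/2,654 = 0.061040.
P(exactly one) = p₁(1−p₂) + (1−p₁)p₂ = 0.411091 + 0.034316 = 0.445407.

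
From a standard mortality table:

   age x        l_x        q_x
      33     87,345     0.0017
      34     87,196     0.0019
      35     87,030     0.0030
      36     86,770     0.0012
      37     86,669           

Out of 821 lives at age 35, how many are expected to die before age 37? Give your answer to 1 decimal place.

The relevant probability is 1 − 86,669/87,030 = 0.004148.
Expected number = 821 × 0.004148 = 3.4.

3.4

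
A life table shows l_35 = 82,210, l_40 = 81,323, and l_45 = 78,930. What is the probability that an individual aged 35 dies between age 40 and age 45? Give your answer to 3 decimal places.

This is the probability of reaching 40 but not 45, conditional on being alive at 35: (l_40 − l_45) / l_35.
= (81,323 − 78,930) / 82,210 = 2,393 / 82,210 = 0.029108.

0.029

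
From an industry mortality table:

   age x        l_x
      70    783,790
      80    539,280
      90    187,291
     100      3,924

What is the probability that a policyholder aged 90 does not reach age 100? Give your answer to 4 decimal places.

P(die before 100 | alive at 90) = 1 − l_100/l_90 = 1 − 3,924/187,291 = (183,367)/187,291 = 0.979049.

0.9790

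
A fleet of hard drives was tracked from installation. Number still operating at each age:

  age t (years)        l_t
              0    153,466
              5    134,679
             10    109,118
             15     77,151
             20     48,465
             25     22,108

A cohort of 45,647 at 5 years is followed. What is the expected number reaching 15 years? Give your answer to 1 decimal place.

The relevant probability is 77,151/134,679 = 0.572851.
Expected number = 45,647 × 0.572851 = 26148.9.

26148.9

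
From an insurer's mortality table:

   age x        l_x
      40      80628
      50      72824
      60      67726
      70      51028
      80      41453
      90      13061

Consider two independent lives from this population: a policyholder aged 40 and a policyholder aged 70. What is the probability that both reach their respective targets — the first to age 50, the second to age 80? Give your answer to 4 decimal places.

0.7337

p₁ = l_50/l_40 = 72824/80628 = 0.903210; p₂ = l_80/l_70 = 41453/51028 = 0.812358.
P(both) = p₁ × p₂ = 0.903210 × 0.812358 = 0.733730.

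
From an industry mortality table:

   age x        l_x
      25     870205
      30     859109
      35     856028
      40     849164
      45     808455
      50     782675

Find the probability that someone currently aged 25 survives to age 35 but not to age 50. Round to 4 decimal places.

0.0843

We want 10|15q25 = (l_35 − l_50)/l_25.
This is the probability of reaching 35 but not 50, conditional on being alive at 25: (l_35 − l_50) / l_25.
= (856028 − 782675) / 870205 = 73353 / 870205 = 0.084294.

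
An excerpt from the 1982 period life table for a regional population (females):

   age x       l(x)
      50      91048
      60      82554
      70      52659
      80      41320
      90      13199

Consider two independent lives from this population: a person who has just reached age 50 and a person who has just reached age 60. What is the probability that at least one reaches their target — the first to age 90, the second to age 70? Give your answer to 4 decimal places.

p₁ = l(90)/l(50) = 13199/91048 = 0.144967; p₂ = l(70)/l(60) = 52659/82554 = 0.637873.
P(at least one) = 1 − (1−p₁)(1−p₂) = 1 − 0.855033 × 0.362127 = 0.690369.

0.6904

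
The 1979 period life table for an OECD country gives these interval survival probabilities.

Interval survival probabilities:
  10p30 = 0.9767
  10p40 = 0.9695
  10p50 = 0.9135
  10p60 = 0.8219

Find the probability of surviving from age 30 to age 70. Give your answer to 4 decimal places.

The overall survival probability is 0.9767 × 0.9695 × 0.9135 × 0.8219.
= 0.710946.

0.7109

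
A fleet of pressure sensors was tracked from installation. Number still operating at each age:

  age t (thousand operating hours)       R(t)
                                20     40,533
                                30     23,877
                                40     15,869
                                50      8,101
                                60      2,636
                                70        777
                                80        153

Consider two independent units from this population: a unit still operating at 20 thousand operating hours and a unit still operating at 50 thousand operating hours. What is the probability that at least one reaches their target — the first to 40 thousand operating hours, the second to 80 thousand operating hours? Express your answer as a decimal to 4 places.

p₁ = R(40)/R(20) = 15,869/40,533 = 0.391508; p₂ = R(80)/R(50) = 153/8,101 = 0.018887.
P(at least one) = 1 − (1−p₁)(1−p₂) = 1 − 0.608492 × 0.981113 = 0.403001.

0.4030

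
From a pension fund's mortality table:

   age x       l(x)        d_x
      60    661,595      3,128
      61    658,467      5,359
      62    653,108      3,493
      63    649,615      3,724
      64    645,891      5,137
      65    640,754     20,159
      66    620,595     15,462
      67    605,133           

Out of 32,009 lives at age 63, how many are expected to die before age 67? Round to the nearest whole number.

The relevant probability is 1 − 605,133/649,615 = 0.068474.
Expected number = 32,009 × 0.068474 = 2192.

2192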